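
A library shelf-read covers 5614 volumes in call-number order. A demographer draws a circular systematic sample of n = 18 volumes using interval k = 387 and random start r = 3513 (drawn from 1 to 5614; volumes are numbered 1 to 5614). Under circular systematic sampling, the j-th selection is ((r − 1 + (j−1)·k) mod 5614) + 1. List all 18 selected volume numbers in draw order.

Selection 1: 3513
Selection 2: 3513 + 387 = 3900
Selection 3: 3900 + 387 = 4287
Selection 4: 4287 + 387 = 4674
Selection 5: 4674 + 387 = 5061
Selection 6: 5061 + 387 = 5448
Selection 7: 5448 + 387 = 5835 → 5835 − 5614 = 221
Selection 8: 221 + 387 = 608
Selection 9: 608 + 387 = 995
Selection 10: 995 + 387 = 1382
Selection 11: 1382 + 387 = 1769
Selection 12: 1769 + 387 = 2156
Selection 13: 2156 + 387 = 2543
Selection 14: 2543 + 387 = 2930
Selection 15: 2930 + 387 = 3317
Selection 16: 3317 + 387 = 3704
Selection 17: 3704 + 387 = 4091
Selection 18: 4091 + 387 = 4478

3513, 3900, 4287, 4674, 5061, 5448, 221, 608, 995, 1382, 1769, 2156, 2543, 2930, 3317, 3704, 4091, 4478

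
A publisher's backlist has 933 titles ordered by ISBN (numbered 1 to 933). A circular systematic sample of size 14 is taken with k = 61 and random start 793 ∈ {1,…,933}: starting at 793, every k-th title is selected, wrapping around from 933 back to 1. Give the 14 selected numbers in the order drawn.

793, 854, 915, 43, 104, 165, 226, 287, 348, 409, 470, 531, 592, 653

Selection 1: 793
Selection 2: 793 + 61 = 854
Selection 3: 854 + 61 = 915
Selection 4: 915 + 61 = 976 → 976 − 933 = 43
Selection 5: 43 + 61 = 104
Selection 6: 104 + 61 = 165
Selection 7: 165 + 61 = 226
Selection 8: 226 + 61 = 287
Selection 9: 287 + 61 = 348
Selection 10: 348 + 61 = 409
Selection 11: 409 + 61 = 470
Selection 12: 470 + 61 = 531
Selection 13: 531 + 61 = 592
Selection 14: 592 + 61 = 653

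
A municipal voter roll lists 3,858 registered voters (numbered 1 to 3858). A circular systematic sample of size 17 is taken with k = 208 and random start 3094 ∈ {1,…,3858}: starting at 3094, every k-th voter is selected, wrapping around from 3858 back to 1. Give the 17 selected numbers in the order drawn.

3094, 3302, 3510, 3718, 68, 276, 484, 692, 900, 1108, 1316, 1524, 1732, 1940, 2148, 2356, 2564

Selection 1: 3094
Selection 2: 3094 + 208 = 3302
Selection 3: 3302 + 208 = 3510
Selection 4: 3510 + 208 = 3718
Selection 5: 3718 + 208 = 3926 → 3926 − 3858 = 68
Selection 6: 68 + 208 = 276
Selection 7: 276 + 208 = 484
Selection 8: 484 + 208 = 692
Selection 9: 692 + 208 = 900
Selection 10: 900 + 208 = 1108
Selection 11: 1108 + 208 = 1316
Selection 12: 1316 + 208 = 1524
Selection 13: 1524 + 208 = 1732
Selection 14: 1732 + 208 = 1940
Selection 15: 1940 + 208 = 2148
Selection 16: 2148 + 208 = 2356
Selection 17: 2356 + 208 = 2564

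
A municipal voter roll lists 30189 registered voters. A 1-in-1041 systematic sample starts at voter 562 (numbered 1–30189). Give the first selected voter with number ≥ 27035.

27628

k = 1041
Steps past start: ⌈(27035 − 562)/1041⌉ = ⌈26473/1041⌉ = 26
Selected voter: 562 + 26×1041 = 27628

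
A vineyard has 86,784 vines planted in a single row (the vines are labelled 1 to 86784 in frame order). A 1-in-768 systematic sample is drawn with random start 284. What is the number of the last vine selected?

k = 768
113th selection = r + (113−1)·k = 284 + 112×768 = 284 + 86016 = 86300

86300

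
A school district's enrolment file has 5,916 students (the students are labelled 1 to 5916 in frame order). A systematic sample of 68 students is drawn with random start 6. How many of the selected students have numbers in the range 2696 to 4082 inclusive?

k = 5916/68 = 87
First selection ≥ 2696: 6 + ⌈(2696−6)/87⌉·87 = 6 + 31×87 = 2703
Last selection ≤ 4082: 6 + ⌊(4082−6)/87⌋·87 = 6 + 46×87 = 4008
Count = 46 − 31 + 1 = 16

16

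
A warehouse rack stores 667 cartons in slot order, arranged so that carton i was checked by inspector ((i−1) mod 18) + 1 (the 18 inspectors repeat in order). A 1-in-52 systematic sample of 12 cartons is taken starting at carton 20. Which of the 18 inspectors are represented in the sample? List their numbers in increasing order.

2, 4, 6, 8, 10, 12, 14, 16, 18

Consecutive selections differ by k = 52, so their inspector numbers differ by 52 mod 18 = 16.
gcd(52, 18) = 2, so the sample visits 18/2 = 9 distinct residues mod 18.
Start 20 is inspector 2; the inspectors hit are 2, 4, 6, 8, 10, 12, 14, 16, 18.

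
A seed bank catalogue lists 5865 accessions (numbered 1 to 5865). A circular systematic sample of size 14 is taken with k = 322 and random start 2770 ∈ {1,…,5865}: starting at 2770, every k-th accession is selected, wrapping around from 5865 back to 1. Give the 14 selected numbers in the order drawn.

2770, 3092, 3414, 3736, 4058, 4380, 4702, 5024, 5346, 5668, 125, 447, 769, 1091

Selection 1: 2770
Selection 2: 2770 + 322 = 3092
Selection 3: 3092 + 322 = 3414
Selection 4: 3414 + 322 = 3736
Selection 5: 3736 + 322 = 4058
Selection 6: 4058 + 322 = 4380
Selection 7: 4380 + 322 = 4702
Selection 8: 4702 + 322 = 5024
Selection 9: 5024 + 322 = 5346
Selection 10: 5346 + 322 = 5668
Selection 11: 5668 + 322 = 5990 → 5990 − 5865 = 125
Selection 12: 125 + 322 = 447
Selection 13: 447 + 322 = 769
Selection 14: 769 + 322 = 1091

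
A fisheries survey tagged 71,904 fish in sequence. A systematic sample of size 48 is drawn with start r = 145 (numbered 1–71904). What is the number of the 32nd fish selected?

46583

k = 71904/48 = 1498
32nd selection = r + (32−1)·k = 145 + 31×1498 = 145 + 46438 = 46583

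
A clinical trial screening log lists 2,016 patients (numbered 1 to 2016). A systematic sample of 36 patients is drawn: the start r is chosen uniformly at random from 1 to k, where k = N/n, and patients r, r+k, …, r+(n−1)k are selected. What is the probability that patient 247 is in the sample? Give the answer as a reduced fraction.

k = 2016/36 = 56.
Patient 247 is selected iff r ≡ 247 (mod 56); exactly one such r in {1,…,56}.
Inclusion probability = 1/56.

1/56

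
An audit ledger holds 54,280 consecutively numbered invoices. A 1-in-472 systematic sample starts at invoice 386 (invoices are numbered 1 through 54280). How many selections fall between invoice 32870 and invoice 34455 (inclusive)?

k = 472
First selection ≥ 32870: 386 + ⌈(32870−386)/472⌉·472 = 386 + 69×472 = 32954
Last selection ≤ 34455: 386 + ⌊(34455−386)/472⌋·472 = 386 + 72×472 = 34370
Count = 72 − 69 + 1 = 4

4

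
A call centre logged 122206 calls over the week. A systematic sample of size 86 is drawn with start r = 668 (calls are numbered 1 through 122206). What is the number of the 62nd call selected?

87349

k = 122206/86 = 1421
62nd selection = r + (62−1)·k = 668 + 61×1421 = 668 + 86681 = 87349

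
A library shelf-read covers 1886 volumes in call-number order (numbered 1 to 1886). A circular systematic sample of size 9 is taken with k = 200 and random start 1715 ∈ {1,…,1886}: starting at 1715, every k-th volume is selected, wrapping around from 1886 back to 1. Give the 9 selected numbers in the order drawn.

1715, 29, 229, 429, 629, 829, 1029, 1229, 1429

Selection 1: 1715
Selection 2: 1715 + 200 = 1915 → 1915 − 1886 = 29
Selection 3: 29 + 200 = 229
Selection 4: 229 + 200 = 429
Selection 5: 429 + 200 = 629
Selection 6: 629 + 200 = 829
Selection 7: 829 + 200 = 1029
Selection 8: 1029 + 200 = 1229
Selection 9: 1229 + 200 = 1429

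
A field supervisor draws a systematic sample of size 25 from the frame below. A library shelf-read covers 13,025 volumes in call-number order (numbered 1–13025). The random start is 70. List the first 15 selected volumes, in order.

70, 591, 1112, 1633, 2154, 2675, 3196, 3717, 4238, 4759, 5280, 5801, 6322, 6843, 7364

k = N/n = 13025/25 = 521
volume 1: 70
volume 2: 70 + 521 = 591
volume 3: 591 + 521 = 1112
volume 4: 1112 + 521 = 1633
volume 5: 1633 + 521 = 2154
volume 6: 2154 + 521 = 2675
volume 7: 2675 + 521 = 3196
volume 8: 3196 + 521 = 3717
volume 9: 3717 + 521 = 4238
volume 10: 4238 + 521 = 4759
volume 11: 4759 + 521 = 5280
volume 12: 5280 + 521 = 5801
volume 13: 5801 + 521 = 6322
volume 14: 6322 + 521 = 6843
volume 15: 6843 + 521 = 7364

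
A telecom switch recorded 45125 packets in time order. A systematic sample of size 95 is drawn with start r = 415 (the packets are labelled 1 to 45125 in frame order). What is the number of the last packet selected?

k = 45125/95 = 475
95th selection = r + (95−1)·k = 415 + 94×475 = 415 + 44650 = 45065

45065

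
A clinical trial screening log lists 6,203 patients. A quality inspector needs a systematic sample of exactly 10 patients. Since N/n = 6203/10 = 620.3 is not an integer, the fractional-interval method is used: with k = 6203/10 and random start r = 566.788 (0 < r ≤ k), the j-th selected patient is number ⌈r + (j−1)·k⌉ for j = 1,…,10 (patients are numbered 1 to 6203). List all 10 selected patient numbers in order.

567, 1188, 1808, 2428, 3048, 3669, 4289, 4909, 5530, 6150

j=1: r + 0k = 566.788 → ⌈·⌉ = 567
j=2: r + 1k = 1187.088 → ⌈·⌉ = 1188
j=3: r + 2k = 1807.388 → ⌈·⌉ = 1808
j=4: r + 3k = 2427.688 → ⌈·⌉ = 2428
j=5: r + 4k = 3047.988 → ⌈·⌉ = 3048
j=6: r + 5k = 3668.288 → ⌈·⌉ = 3669
j=7: r + 6k = 4288.588 → ⌈·⌉ = 4289
j=8: r + 7k = 4908.888 → ⌈·⌉ = 4909
j=9: r + 8k = 5529.188 → ⌈·⌉ = 5530
j=10: r + 9k = 6149.488 → ⌈·⌉ = 6150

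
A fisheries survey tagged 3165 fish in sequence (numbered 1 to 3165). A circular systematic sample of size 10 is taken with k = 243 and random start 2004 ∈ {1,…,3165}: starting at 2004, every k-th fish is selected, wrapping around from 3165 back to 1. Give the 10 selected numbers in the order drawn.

2004, 2247, 2490, 2733, 2976, 54, 297, 540, 783, 1026

Selection 1: 2004
Selection 2: 2004 + 243 = 2247
Selection 3: 2247 + 243 = 2490
Selection 4: 2490 + 243 = 2733
Selection 5: 2733 + 243 = 2976
Selection 6: 2976 + 243 = 3219 → 3219 − 3165 = 54
Selection 7: 54 + 243 = 297
Selection 8: 297 + 243 = 540
Selection 9: 540 + 243 = 783
Selection 10: 783 + 243 = 1026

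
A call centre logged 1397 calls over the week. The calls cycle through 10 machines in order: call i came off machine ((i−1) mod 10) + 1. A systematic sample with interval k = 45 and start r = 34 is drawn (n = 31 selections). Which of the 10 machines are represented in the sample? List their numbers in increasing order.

4, 9

Consecutive selections differ by k = 45, so their machine numbers differ by 45 mod 10 = 5.
gcd(45, 10) = 5, so the sample visits 10/5 = 2 distinct residues mod 10.
Start 34 is machine 4; the machines hit are 4, 9.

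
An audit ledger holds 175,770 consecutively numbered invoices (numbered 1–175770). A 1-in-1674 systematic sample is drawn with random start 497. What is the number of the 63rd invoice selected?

k = 1674
63rd selection = r + (63−1)·k = 497 + 62×1674 = 497 + 103788 = 104285

104285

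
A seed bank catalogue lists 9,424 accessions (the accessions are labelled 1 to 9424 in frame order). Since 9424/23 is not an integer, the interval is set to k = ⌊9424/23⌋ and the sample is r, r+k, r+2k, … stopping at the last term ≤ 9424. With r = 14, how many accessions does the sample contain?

k = ⌊9424/23⌋ = 409
Achieved size = ⌊(9424 − 14)/409⌋ + 1 = ⌊9410/409⌋ + 1 = 23 + 1 = 24
(last selection: 14 + 23×409 = 9421 ≤ 9424; next would be 9830 > 9424)

24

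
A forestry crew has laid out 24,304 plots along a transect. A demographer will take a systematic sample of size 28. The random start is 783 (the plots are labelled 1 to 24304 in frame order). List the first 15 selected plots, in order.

k = N/n = 24304/28 = 868
plot 1: 783
plot 2: 783 + 868 = 1651
plot 3: 1651 + 868 = 2519
plot 4: 2519 + 868 = 3387
plot 5: 3387 + 868 = 4255
plot 6: 4255 + 868 = 5123
plot 7: 5123 + 868 = 5991
plot 8: 5991 + 868 = 6859
plot 9: 6859 + 868 = 7727
plot 10: 7727 + 868 = 8595
plot 11: 8595 + 868 = 9463
plot 12: 9463 + 868 = 10331
plot 13: 10331 + 868 = 11199
plot 14: 11199 + 868 = 12067
plot 15: 12067 + 868 = 12935

783, 1651, 2519, 3387, 4255, 5123, 5991, 6859, 7727, 8595, 9463, 10331, 11199, 12067, 12935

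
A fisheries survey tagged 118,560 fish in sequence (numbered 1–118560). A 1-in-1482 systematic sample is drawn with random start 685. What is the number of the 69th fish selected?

101461

k = 1482
69th selection = r + (69−1)·k = 685 + 68×1482 = 685 + 100776 = 101461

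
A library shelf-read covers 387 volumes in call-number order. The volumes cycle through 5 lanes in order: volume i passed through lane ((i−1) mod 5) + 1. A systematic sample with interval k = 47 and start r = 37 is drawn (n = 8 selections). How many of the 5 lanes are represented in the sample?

Consecutive selections differ by k = 47, so their lane numbers differ by 47 mod 5 = 2.
gcd(47, 5) = 1, so the sample visits 5/1 = 5 distinct residues mod 5.
Start 37 is lane 2; the lanes hit are 1, 2, 3, 4, 5.

5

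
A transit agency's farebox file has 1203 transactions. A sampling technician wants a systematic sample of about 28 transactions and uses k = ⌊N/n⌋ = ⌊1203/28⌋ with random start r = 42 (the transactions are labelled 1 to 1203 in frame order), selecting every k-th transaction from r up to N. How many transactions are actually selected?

28

k = ⌊1203/28⌋ = 42
Achieved size = ⌊(1203 − 42)/42⌋ + 1 = ⌊1161/42⌋ + 1 = 27 + 1 = 28
(last selection: 42 + 27×42 = 1176 ≤ 1203; next would be 1218 > 1203)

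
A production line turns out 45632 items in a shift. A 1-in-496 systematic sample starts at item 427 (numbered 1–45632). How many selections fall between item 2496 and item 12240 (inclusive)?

k = 496
First selection ≥ 2496: 427 + ⌈(2496−427)/496⌉·496 = 427 + 5×496 = 2907
Last selection ≤ 12240: 427 + ⌊(12240−427)/496⌋·496 = 427 + 23×496 = 11835
Count = 23 − 5 + 1 = 19

19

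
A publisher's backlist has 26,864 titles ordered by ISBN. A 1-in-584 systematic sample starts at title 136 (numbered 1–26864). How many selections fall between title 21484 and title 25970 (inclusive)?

k = 584
First selection ≥ 21484: 136 + ⌈(21484−136)/584⌉·584 = 136 + 37×584 = 21744
Last selection ≤ 25970: 136 + ⌊(25970−136)/584⌋·584 = 136 + 44×584 = 25832
Count = 44 − 37 + 1 = 8

8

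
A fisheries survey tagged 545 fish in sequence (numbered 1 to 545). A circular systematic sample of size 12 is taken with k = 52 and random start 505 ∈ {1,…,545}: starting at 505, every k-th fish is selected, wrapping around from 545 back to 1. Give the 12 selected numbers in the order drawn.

505, 12, 64, 116, 168, 220, 272, 324, 376, 428, 480, 532

Selection 1: 505
Selection 2: 505 + 52 = 557 → 557 − 545 = 12
Selection 3: 12 + 52 = 64
Selection 4: 64 + 52 = 116
Selection 5: 116 + 52 = 168
Selection 6: 168 + 52 = 220
Selection 7: 220 + 52 = 272
Selection 8: 272 + 52 = 324
Selection 9: 324 + 52 = 376
Selection 10: 376 + 52 = 428
Selection 11: 428 + 52 = 480
Selection 12: 480 + 52 = 532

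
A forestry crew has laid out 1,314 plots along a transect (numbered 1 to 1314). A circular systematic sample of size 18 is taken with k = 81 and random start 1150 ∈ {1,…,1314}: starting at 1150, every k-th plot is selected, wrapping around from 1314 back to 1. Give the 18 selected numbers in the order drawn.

Selection 1: 1150
Selection 2: 1150 + 81 = 1231
Selection 3: 1231 + 81 = 1312
Selection 4: 1312 + 81 = 1393 → 1393 − 1314 = 79
Selection 5: 79 + 81 = 160
Selection 6: 160 + 81 = 241
Selection 7: 241 + 81 = 322
Selection 8: 322 + 81 = 403
Selection 9: 403 + 81 = 484
Selection 10: 484 + 81 = 565
Selection 11: 565 + 81 = 646
Selection 12: 646 + 81 = 727
Selection 13: 727 + 81 = 808
Selection 14: 808 + 81 = 889
Selection 15: 889 + 81 = 970
Selection 16: 970 + 81 = 1051
Selection 17: 1051 + 81 = 1132
Selection 18: 1132 + 81 = 1213

1150, 1231, 1312, 79, 160, 241, 322, 403, 484, 565, 646, 727, 808, 889, 970, 1051, 1132, 1213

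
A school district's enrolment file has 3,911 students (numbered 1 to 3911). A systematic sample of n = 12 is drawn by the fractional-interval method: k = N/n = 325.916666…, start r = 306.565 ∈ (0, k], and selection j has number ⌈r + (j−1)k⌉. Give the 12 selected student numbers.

j=1: r + 0k = 306.565 → ⌈·⌉ = 307
j=2: r + 1k = 632.481666… → ⌈·⌉ = 633
j=3: r + 2k = 958.398333… → ⌈·⌉ = 959
j=4: r + 3k = 1284.315 → ⌈·⌉ = 1285
j=5: r + 4k = 1610.231666… → ⌈·⌉ = 1611
j=6: r + 5k = 1936.148333… → ⌈·⌉ = 1937
j=7: r + 6k = 2262.065 → ⌈·⌉ = 2263
j=8: r + 7k = 2587.981666… → ⌈·⌉ = 2588
j=9: r + 8k = 2913.898333… → ⌈·⌉ = 2914
j=10: r + 9k = 3239.815 → ⌈·⌉ = 3240
j=11: r + 10k = 3565.731666… → ⌈·⌉ = 3566
j=12: r + 11k = 3891.648333… → ⌈·⌉ = 3892

307, 633, 959, 1285, 1611, 1937, 2263, 2588, 2914, 3240, 3566, 3892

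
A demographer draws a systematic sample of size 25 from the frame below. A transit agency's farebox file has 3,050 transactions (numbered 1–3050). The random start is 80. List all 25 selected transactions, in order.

80, 202, 324, 446, 568, 690, 812, 934, 1056, 1178, 1300, 1422, 1544, 1666, 1788, 1910, 2032, 2154, 2276, 2398, 2520, 2642, 2764, 2886, 3008

k = N/n = 3050/25 = 122
transaction 1: 80
transaction 2: 80 + 122 = 202
transaction 3: 202 + 122 = 324
transaction 4: 324 + 122 = 446
transaction 5: 446 + 122 = 568
transaction 6: 568 + 122 = 690
transaction 7: 690 + 122 = 812
transaction 8: 812 + 122 = 934
transaction 9: 934 + 122 = 1056
transaction 10: 1056 + 122 = 1178
transaction 11: 1178 + 122 = 1300
transaction 12: 1300 + 122 = 1422
transaction 13: 1422 + 122 = 1544
transaction 14: 1544 + 122 = 1666
transaction 15: 1666 + 122 = 1788
transaction 16: 1788 + 122 = 1910
transaction 17: 1910 + 122 = 2032
transaction 18: 2032 + 122 = 2154
transaction 19: 2154 + 122 = 2276
transaction 20: 2276 + 122 = 2398
transaction 21: 2398 + 122 = 2520
transaction 22: 2520 + 122 = 2642
transaction 23: 2642 + 122 = 2764
transaction 24: 2764 + 122 = 2886
transaction 25: 2886 + 122 = 3008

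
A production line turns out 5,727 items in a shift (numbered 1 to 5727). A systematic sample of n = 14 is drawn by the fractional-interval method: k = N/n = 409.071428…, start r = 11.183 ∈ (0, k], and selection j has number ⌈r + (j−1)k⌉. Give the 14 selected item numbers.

j=1: r + 0k = 11.183 → ⌈·⌉ = 12
j=2: r + 1k = 420.254428… → ⌈·⌉ = 421
j=3: r + 2k = 829.325857… → ⌈·⌉ = 830
j=4: r + 3k = 1238.397285… → ⌈·⌉ = 1239
j=5: r + 4k = 1647.468714… → ⌈·⌉ = 1648
j=6: r + 5k = 2056.540142… → ⌈·⌉ = 2057
j=7: r + 6k = 2465.611571… → ⌈·⌉ = 2466
j=8: r + 7k = 2874.683 → ⌈·⌉ = 2875
j=9: r + 8k = 3283.754428… → ⌈·⌉ = 3284
j=10: r + 9k = 3692.825857… → ⌈·⌉ = 3693
j=11: r + 10k = 4101.897285… → ⌈·⌉ = 4102
j=12: r + 11k = 4510.968714… → ⌈·⌉ = 4511
j=13: r + 12k = 4920.040142… → ⌈·⌉ = 4921
j=14: r + 13k = 5329.111571… → ⌈·⌉ = 5330

12, 421, 830, 1239, 1648, 2057, 2466, 2875, 3284, 3693, 4102, 4511, 4921, 5330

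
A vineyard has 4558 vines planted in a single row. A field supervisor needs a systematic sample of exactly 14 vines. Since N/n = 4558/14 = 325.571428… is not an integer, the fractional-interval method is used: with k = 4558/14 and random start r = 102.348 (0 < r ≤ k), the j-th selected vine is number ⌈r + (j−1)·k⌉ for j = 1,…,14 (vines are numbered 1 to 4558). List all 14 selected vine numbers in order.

j=1: r + 0k = 102.348 → ⌈·⌉ = 103
j=2: r + 1k = 427.919428… → ⌈·⌉ = 428
j=3: r + 2k = 753.490857… → ⌈·⌉ = 754
j=4: r + 3k = 1079.062285… → ⌈·⌉ = 1080
j=5: r + 4k = 1404.633714… → ⌈·⌉ = 1405
j=6: r + 5k = 1730.205142… → ⌈·⌉ = 1731
j=7: r + 6k = 2055.776571… → ⌈·⌉ = 2056
j=8: r + 7k = 2381.348 → ⌈·⌉ = 2382
j=9: r + 8k = 2706.919428… → ⌈·⌉ = 2707
j=10: r + 9k = 3032.490857… → ⌈·⌉ = 3033
j=11: r + 10k = 3358.062285… → ⌈·⌉ = 3359
j=12: r + 11k = 3683.633714… → ⌈·⌉ = 3684
j=13: r + 12k = 4009.205142… → ⌈·⌉ = 4010
j=14: r + 13k = 4334.776571… → ⌈·⌉ = 4335

103, 428, 754, 1080, 1405, 1731, 2056, 2382, 2707, 3033, 3359, 3684, 4010, 4335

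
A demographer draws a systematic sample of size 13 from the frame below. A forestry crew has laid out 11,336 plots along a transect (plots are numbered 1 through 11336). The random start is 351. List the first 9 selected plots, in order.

k = N/n = 11336/13 = 872
plot 1: 351
plot 2: 351 + 872 = 1223
plot 3: 1223 + 872 = 2095
plot 4: 2095 + 872 = 2967
plot 5: 2967 + 872 = 3839
plot 6: 3839 + 872 = 4711
plot 7: 4711 + 872 = 5583
plot 8: 5583 + 872 = 6455
plot 9: 6455 + 872 = 7327

351, 1223, 2095, 2967, 3839, 4711, 5583, 6455, 7327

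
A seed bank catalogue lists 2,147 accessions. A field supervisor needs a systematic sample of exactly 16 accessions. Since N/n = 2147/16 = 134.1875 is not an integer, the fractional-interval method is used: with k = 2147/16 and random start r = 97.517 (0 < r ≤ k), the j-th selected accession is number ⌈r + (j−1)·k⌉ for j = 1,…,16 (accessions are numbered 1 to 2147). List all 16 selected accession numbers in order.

98, 232, 366, 501, 635, 769, 903, 1037, 1172, 1306, 1440, 1574, 1708, 1842, 1977, 2111

j=1: r + 0k = 97.517 → ⌈·⌉ = 98
j=2: r + 1k = 231.7045 → ⌈·⌉ = 232
j=3: r + 2k = 365.892 → ⌈·⌉ = 366
j=4: r + 3k = 500.0795 → ⌈·⌉ = 501
j=5: r + 4k = 634.267 → ⌈·⌉ = 635
j=6: r + 5k = 768.4545 → ⌈·⌉ = 769
j=7: r + 6k = 902.642 → ⌈·⌉ = 903
j=8: r + 7k = 1036.8295 → ⌈·⌉ = 1037
j=9: r + 8k = 1171.017 → ⌈·⌉ = 1172
j=10: r + 9k = 1305.2045 → ⌈·⌉ = 1306
j=11: r + 10k = 1439.392 → ⌈·⌉ = 1440
j=12: r + 11k = 1573.5795 → ⌈·⌉ = 1574
j=13: r + 12k = 1707.767 → ⌈·⌉ = 1708
j=14: r + 13k = 1841.9545 → ⌈·⌉ = 1842
j=15: r + 14k = 1976.142 → ⌈·⌉ = 1977
j=16: r + 15k = 2110.3295 → ⌈·⌉ = 2111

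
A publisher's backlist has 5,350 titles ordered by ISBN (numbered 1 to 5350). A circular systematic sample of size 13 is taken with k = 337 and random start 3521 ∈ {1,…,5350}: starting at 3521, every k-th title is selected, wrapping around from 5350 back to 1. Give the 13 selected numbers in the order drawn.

3521, 3858, 4195, 4532, 4869, 5206, 193, 530, 867, 1204, 1541, 1878, 2215

Selection 1: 3521
Selection 2: 3521 + 337 = 3858
Selection 3: 3858 + 337 = 4195
Selection 4: 4195 + 337 = 4532
Selection 5: 4532 + 337 = 4869
Selection 6: 4869 + 337 = 5206
Selection 7: 5206 + 337 = 5543 → 5543 − 5350 = 193
Selection 8: 193 + 337 = 530
Selection 9: 530 + 337 = 867
Selection 10: 867 + 337 = 1204
Selection 11: 1204 + 337 = 1541
Selection 12: 1541 + 337 = 1878
Selection 13: 1878 + 337 = 2215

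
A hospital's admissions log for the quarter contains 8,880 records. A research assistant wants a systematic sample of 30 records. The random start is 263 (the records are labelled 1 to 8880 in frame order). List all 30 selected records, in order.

k = N/n = 8880/30 = 296
record 1: 263
record 2: 263 + 296 = 559
record 3: 559 + 296 = 855
record 4: 855 + 296 = 1151
record 5: 1151 + 296 = 1447
record 6: 1447 + 296 = 1743
record 7: 1743 + 296 = 2039
record 8: 2039 + 296 = 2335
record 9: 2335 + 296 = 2631
record 10: 2631 + 296 = 2927
record 11: 2927 + 296 = 3223
record 12: 3223 + 296 = 3519
record 13: 3519 + 296 = 3815
record 14: 3815 + 296 = 4111
record 15: 4111 + 296 = 4407
record 16: 4407 + 296 = 4703
record 17: 4703 + 296 = 4999
record 18: 4999 + 296 = 5295
record 19: 5295 + 296 = 5591
record 20: 5591 + 296 = 5887
record 21: 5887 + 296 = 6183
record 22: 6183 + 296 = 6479
record 23: 6479 + 296 = 6775
record 24: 6775 + 296 = 7071
record 25: 7071 + 296 = 7367
record 26: 7367 + 296 = 7663
record 27: 7663 + 296 = 7959
record 28: 7959 + 296 = 8255
record 29: 8255 + 296 = 8551
record 30: 8551 + 296 = 8847

263, 559, 855, 1151, 1447, 1743, 2039, 2335, 2631, 2927, 3223, 3519, 3815, 4111, 4407, 4703, 4999, 5295, 5591, 5887, 6183, 6479, 6775, 7071, 7367, 7663, 7959, 8255, 8551, 8847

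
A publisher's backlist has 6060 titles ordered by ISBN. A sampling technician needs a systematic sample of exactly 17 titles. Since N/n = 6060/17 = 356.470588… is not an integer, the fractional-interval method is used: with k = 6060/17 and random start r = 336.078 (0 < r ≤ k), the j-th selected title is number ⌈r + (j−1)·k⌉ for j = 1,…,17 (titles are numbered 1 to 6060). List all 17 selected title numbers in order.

j=1: r + 0k = 336.078 → ⌈·⌉ = 337
j=2: r + 1k = 692.548588… → ⌈·⌉ = 693
j=3: r + 2k = 1049.019176… → ⌈·⌉ = 1050
j=4: r + 3k = 1405.489764… → ⌈·⌉ = 1406
j=5: r + 4k = 1761.960352… → ⌈·⌉ = 1762
j=6: r + 5k = 2118.430941… → ⌈·⌉ = 2119
j=7: r + 6k = 2474.901529… → ⌈·⌉ = 2475
j=8: r + 7k = 2831.372117… → ⌈·⌉ = 2832
j=9: r + 8k = 3187.842705… → ⌈·⌉ = 3188
j=10: r + 9k = 3544.313294… → ⌈·⌉ = 3545
j=11: r + 10k = 3900.783882… → ⌈·⌉ = 3901
j=12: r + 11k = 4257.254470… → ⌈·⌉ = 4258
j=13: r + 12k = 4613.725058… → ⌈·⌉ = 4614
j=14: r + 13k = 4970.195647… → ⌈·⌉ = 4971
j=15: r + 14k = 5326.666235… → ⌈·⌉ = 5327
j=16: r + 15k = 5683.136823… → ⌈·⌉ = 5684
j=17: r + 16k = 6039.607411… → ⌈·⌉ = 6040

337, 693, 1050, 1406, 1762, 2119, 2475, 2832, 3188, 3545, 3901, 4258, 4614, 4971, 5327, 5684, 6040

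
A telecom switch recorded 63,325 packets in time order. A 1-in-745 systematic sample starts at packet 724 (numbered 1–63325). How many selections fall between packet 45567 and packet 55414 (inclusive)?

k = 745
First selection ≥ 45567: 724 + ⌈(45567−724)/745⌉·745 = 724 + 61×745 = 46169
Last selection ≤ 55414: 724 + ⌊(55414−724)/745⌋·745 = 724 + 73×745 = 55109
Count = 73 − 61 + 1 = 13

13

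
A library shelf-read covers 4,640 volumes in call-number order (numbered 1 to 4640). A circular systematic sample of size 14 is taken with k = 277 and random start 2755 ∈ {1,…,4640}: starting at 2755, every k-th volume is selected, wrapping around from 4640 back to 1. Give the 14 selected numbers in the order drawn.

2755, 3032, 3309, 3586, 3863, 4140, 4417, 54, 331, 608, 885, 1162, 1439, 1716

Selection 1: 2755
Selection 2: 2755 + 277 = 3032
Selection 3: 3032 + 277 = 3309
Selection 4: 3309 + 277 = 3586
Selection 5: 3586 + 277 = 3863
Selection 6: 3863 + 277 = 4140
Selection 7: 4140 + 277 = 4417
Selection 8: 4417 + 277 = 4694 → 4694 − 4640 = 54
Selection 9: 54 + 277 = 331
Selection 10: 331 + 277 = 608
Selection 11: 608 + 277 = 885
Selection 12: 885 + 277 = 1162
Selection 13: 1162 + 277 = 1439
Selection 14: 1439 + 277 = 1716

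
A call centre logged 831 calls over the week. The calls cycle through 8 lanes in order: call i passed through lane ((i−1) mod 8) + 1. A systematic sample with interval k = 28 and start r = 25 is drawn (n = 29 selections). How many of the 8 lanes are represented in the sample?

Consecutive selections differ by k = 28, so their lane numbers differ by 28 mod 8 = 4.
gcd(28, 8) = 4, so the sample visits 8/4 = 2 distinct residues mod 8.
Start 25 is lane 1; the lanes hit are 1, 5.

2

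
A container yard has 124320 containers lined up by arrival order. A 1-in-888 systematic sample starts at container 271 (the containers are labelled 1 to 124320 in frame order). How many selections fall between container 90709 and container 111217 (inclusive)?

k = 888
First selection ≥ 90709: 271 + ⌈(90709−271)/888⌉·888 = 271 + 102×888 = 90847
Last selection ≤ 111217: 271 + ⌊(111217−271)/888⌋·888 = 271 + 124×888 = 110383
Count = 124 − 102 + 1 = 23

23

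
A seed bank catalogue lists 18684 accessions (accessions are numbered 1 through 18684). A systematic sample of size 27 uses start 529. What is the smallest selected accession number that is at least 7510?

8141

k = 18684/27 = 692
Steps past start: ⌈(7510 − 529)/692⌉ = ⌈6981/692⌉ = 11
Selected accession: 529 + 11×692 = 8141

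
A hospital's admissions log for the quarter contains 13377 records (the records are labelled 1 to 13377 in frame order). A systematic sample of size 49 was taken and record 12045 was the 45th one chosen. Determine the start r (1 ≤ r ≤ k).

33

k = 13377/49 = 273
r = 12045 − (45−1)×273 = 12045 − 12012 = 33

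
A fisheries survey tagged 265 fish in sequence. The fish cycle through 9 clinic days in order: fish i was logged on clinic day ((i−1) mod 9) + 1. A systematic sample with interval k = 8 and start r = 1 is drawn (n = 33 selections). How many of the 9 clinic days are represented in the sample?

9

Consecutive selections differ by k = 8, so their clinic day numbers differ by 8 mod 9 = 8.
gcd(8, 9) = 1, so the sample visits 9/1 = 9 distinct residues mod 9.
Start 1 is clinic day 1; the clinic days hit are 1, 2, 3, 4, 5, 6, 7, 8, 9.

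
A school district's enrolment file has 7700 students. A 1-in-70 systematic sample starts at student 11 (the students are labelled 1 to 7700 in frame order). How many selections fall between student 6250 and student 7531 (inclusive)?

18

k = 70
First selection ≥ 6250: 11 + ⌈(6250−11)/70⌉·70 = 11 + 90×70 = 6311
Last selection ≤ 7531: 11 + ⌊(7531−11)/70⌋·70 = 11 + 107×70 = 7501
Count = 107 − 90 + 1 = 18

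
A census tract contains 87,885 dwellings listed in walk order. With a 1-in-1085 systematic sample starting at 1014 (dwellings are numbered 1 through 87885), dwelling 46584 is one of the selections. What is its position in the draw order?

k = 1085
position = (46584 − 1014)/1085 + 1 = 45570/1085 + 1 = 42 + 1 = 43

43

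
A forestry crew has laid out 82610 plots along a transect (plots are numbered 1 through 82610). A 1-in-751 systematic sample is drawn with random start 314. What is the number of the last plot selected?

82173

k = 751
110th selection = r + (110−1)·k = 314 + 109×751 = 314 + 81859 = 82173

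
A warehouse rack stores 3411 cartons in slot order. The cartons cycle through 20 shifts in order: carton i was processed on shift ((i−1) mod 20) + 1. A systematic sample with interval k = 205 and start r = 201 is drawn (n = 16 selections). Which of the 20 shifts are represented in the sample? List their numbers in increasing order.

1, 6, 11, 16

Consecutive selections differ by k = 205, so their shift numbers differ by 205 mod 20 = 5.
gcd(205, 20) = 5, so the sample visits 20/5 = 4 distinct residues mod 20.
Start 201 is shift 1; the shifts hit are 1, 6, 11, 16.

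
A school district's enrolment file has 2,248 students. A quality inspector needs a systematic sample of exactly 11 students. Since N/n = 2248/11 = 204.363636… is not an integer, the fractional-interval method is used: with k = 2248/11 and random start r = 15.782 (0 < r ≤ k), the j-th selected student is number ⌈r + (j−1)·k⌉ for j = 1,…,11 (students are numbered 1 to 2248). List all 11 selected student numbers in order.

j=1: r + 0k = 15.782 → ⌈·⌉ = 16
j=2: r + 1k = 220.145636… → ⌈·⌉ = 221
j=3: r + 2k = 424.509272… → ⌈·⌉ = 425
j=4: r + 3k = 628.872909… → ⌈·⌉ = 629
j=5: r + 4k = 833.236545… → ⌈·⌉ = 834
j=6: r + 5k = 1037.600181… → ⌈·⌉ = 1038
j=7: r + 6k = 1241.963818… → ⌈·⌉ = 1242
j=8: r + 7k = 1446.327454… → ⌈·⌉ = 1447
j=9: r + 8k = 1650.691090… → ⌈·⌉ = 1651
j=10: r + 9k = 1855.054727… → ⌈·⌉ = 1856
j=11: r + 10k = 2059.418363… → ⌈·⌉ = 2060

16, 221, 425, 629, 834, 1038, 1242, 1447, 1651, 1856, 2060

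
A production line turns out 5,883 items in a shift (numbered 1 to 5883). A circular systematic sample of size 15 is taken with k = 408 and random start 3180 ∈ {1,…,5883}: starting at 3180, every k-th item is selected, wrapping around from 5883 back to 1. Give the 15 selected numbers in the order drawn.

3180, 3588, 3996, 4404, 4812, 5220, 5628, 153, 561, 969, 1377, 1785, 2193, 2601, 3009

Selection 1: 3180
Selection 2: 3180 + 408 = 3588
Selection 3: 3588 + 408 = 3996
Selection 4: 3996 + 408 = 4404
Selection 5: 4404 + 408 = 4812
Selection 6: 4812 + 408 = 5220
Selection 7: 5220 + 408 = 5628
Selection 8: 5628 + 408 = 6036 → 6036 − 5883 = 153
Selection 9: 153 + 408 = 561
Selection 10: 561 + 408 = 969
Selection 11: 969 + 408 = 1377
Selection 12: 1377 + 408 = 1785
Selection 13: 1785 + 408 = 2193
Selection 14: 2193 + 408 = 2601
Selection 15: 2601 + 408 = 3009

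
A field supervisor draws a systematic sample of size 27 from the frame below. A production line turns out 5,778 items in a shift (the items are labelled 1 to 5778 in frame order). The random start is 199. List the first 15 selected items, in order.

199, 413, 627, 841, 1055, 1269, 1483, 1697, 1911, 2125, 2339, 2553, 2767, 2981, 3195

k = N/n = 5778/27 = 214
item 1: 199
item 2: 199 + 214 = 413
item 3: 413 + 214 = 627
item 4: 627 + 214 = 841
item 5: 841 + 214 = 1055
item 6: 1055 + 214 = 1269
item 7: 1269 + 214 = 1483
item 8: 1483 + 214 = 1697
item 9: 1697 + 214 = 1911
item 10: 1911 + 214 = 2125
item 11: 2125 + 214 = 2339
item 12: 2339 + 214 = 2553
item 13: 2553 + 214 = 2767
item 14: 2767 + 214 = 2981
item 15: 2981 + 214 = 3195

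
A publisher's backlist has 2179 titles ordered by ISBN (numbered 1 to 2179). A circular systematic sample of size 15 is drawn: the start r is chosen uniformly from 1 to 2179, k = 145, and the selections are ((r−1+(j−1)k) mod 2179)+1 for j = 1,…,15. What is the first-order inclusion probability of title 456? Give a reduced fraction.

For each position j, as r ranges over 1…2179 the j-th selection hits every title exactly once, so title 456 is selected for exactly 15 of the 2179 starts.
Inclusion probability = 15/2179.

15/2179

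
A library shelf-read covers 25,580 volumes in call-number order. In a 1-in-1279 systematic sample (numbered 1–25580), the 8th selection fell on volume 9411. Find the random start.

k = 1279
r = 9411 − (8−1)×1279 = 9411 − 8953 = 458

458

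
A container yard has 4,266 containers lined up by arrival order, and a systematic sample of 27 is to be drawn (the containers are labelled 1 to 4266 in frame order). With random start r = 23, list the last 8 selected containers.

3025, 3183, 3341, 3499, 3657, 3815, 3973, 4131

k = N/n = 4266/27 = 158
20th selection = 23 + 19×158 = 3025
21st: 3025 + 158 = 3183
22nd: 3183 + 158 = 3341
23rd: 3341 + 158 = 3499
24th: 3499 + 158 = 3657
25th: 3657 + 158 = 3815
26th: 3815 + 158 = 3973
27th: 3973 + 158 = 4131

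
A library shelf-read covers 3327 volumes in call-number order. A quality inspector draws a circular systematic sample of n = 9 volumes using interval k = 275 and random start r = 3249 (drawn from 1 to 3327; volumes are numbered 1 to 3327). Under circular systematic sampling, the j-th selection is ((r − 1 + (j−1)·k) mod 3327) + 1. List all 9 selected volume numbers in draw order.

3249, 197, 472, 747, 1022, 1297, 1572, 1847, 2122

Selection 1: 3249
Selection 2: 3249 + 275 = 3524 → 3524 − 3327 = 197
Selection 3: 197 + 275 = 472
Selection 4: 472 + 275 = 747
Selection 5: 747 + 275 = 1022
Selection 6: 1022 + 275 = 1297
Selection 7: 1297 + 275 = 1572
Selection 8: 1572 + 275 = 1847
Selection 9: 1847 + 275 = 2122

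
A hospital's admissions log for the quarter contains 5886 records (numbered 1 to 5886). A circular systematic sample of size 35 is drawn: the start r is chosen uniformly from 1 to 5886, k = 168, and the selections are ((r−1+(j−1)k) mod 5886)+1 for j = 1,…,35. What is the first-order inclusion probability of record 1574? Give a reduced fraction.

35/5886

For each position j, as r ranges over 1…5886 the j-th selection hits every record exactly once, so record 1574 is selected for exactly 35 of the 5886 starts.
Inclusion probability = 35/5886.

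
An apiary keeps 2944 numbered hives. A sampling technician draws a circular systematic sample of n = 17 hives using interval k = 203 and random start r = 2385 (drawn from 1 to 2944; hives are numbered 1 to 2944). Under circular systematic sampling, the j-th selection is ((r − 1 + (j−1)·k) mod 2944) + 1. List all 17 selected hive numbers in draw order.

Selection 1: 2385
Selection 2: 2385 + 203 = 2588
Selection 3: 2588 + 203 = 2791
Selection 4: 2791 + 203 = 2994 → 2994 − 2944 = 50
Selection 5: 50 + 203 = 253
Selection 6: 253 + 203 = 456
Selection 7: 456 + 203 = 659
Selection 8: 659 + 203 = 862
Selection 9: 862 + 203 = 1065
Selection 10: 1065 + 203 = 1268
Selection 11: 1268 + 203 = 1471
Selection 12: 1471 + 203 = 1674
Selection 13: 1674 + 203 = 1877
Selection 14: 1877 + 203 = 2080
Selection 15: 2080 + 203 = 2283
Selection 16: 2283 + 203 = 2486
Selection 17: 2486 + 203 = 2689

2385, 2588, 2791, 50, 253, 456, 659, 862, 1065, 1268, 1471, 1674, 1877, 2080, 2283, 2486, 2689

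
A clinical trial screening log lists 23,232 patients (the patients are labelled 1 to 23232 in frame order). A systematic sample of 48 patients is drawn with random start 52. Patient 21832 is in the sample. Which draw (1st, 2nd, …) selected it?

46

k = 23232/48 = 484
position = (21832 − 52)/484 + 1 = 21780/484 + 1 = 45 + 1 = 46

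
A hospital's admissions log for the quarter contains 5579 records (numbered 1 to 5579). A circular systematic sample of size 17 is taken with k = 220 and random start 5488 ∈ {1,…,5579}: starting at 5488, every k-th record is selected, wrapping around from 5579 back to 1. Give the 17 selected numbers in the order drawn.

Selection 1: 5488
Selection 2: 5488 + 220 = 5708 → 5708 − 5579 = 129
Selection 3: 129 + 220 = 349
Selection 4: 349 + 220 = 569
Selection 5: 569 + 220 = 789
Selection 6: 789 + 220 = 1009
Selection 7: 1009 + 220 = 1229
Selection 8: 1229 + 220 = 1449
Selection 9: 1449 + 220 = 1669
Selection 10: 1669 + 220 = 1889
Selection 11: 1889 + 220 = 2109
Selection 12: 2109 + 220 = 2329
Selection 13: 2329 + 220 = 2549
Selection 14: 2549 + 220 = 2769
Selection 15: 2769 + 220 = 2989
Selection 16: 2989 + 220 = 3209
Selection 17: 3209 + 220 = 3429

5488, 129, 349, 569, 789, 1009, 1229, 1449, 1669, 1889, 2109, 2329, 2549, 2769, 2989, 3209, 3429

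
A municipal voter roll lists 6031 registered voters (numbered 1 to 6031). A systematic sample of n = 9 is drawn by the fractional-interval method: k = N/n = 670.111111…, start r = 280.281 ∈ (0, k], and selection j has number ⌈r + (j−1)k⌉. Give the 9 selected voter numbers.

281, 951, 1621, 2291, 2961, 3631, 4301, 4972, 5642

j=1: r + 0k = 280.281 → ⌈·⌉ = 281
j=2: r + 1k = 950.392111… → ⌈·⌉ = 951
j=3: r + 2k = 1620.503222… → ⌈·⌉ = 1621
j=4: r + 3k = 2290.614333… → ⌈·⌉ = 2291
j=5: r + 4k = 2960.725444… → ⌈·⌉ = 2961
j=6: r + 5k = 3630.836555… → ⌈·⌉ = 3631
j=7: r + 6k = 4300.947666… → ⌈·⌉ = 4301
j=8: r + 7k = 4971.058777… → ⌈·⌉ = 4972
j=9: r + 8k = 5641.169888… → ⌈·⌉ = 5642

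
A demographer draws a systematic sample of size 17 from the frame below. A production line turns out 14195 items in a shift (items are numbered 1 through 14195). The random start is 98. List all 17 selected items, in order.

k = N/n = 14195/17 = 835
item 1: 98
item 2: 98 + 835 = 933
item 3: 933 + 835 = 1768
item 4: 1768 + 835 = 2603
item 5: 2603 + 835 = 3438
item 6: 3438 + 835 = 4273
item 7: 4273 + 835 = 5108
item 8: 5108 + 835 = 5943
item 9: 5943 + 835 = 6778
item 10: 6778 + 835 = 7613
item 11: 7613 + 835 = 8448
item 12: 8448 + 835 = 9283
item 13: 9283 + 835 = 10118
item 14: 10118 + 835 = 10953
item 15: 10953 + 835 = 11788
item 16: 11788 + 835 = 12623
item 17: 12623 + 835 = 13458

98, 933, 1768, 2603, 3438, 4273, 5108, 5943, 6778, 7613, 8448, 9283, 10118, 10953, 11788, 12623, 13458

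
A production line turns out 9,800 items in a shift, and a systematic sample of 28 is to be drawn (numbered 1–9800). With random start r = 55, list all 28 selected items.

55, 405, 755, 1105, 1455, 1805, 2155, 2505, 2855, 3205, 3555, 3905, 4255, 4605, 4955, 5305, 5655, 6005, 6355, 6705, 7055, 7405, 7755, 8105, 8455, 8805, 9155, 9505

k = N/n = 9800/28 = 350
item 1: 55
item 2: 55 + 350 = 405
item 3: 405 + 350 = 755
item 4: 755 + 350 = 1105
item 5: 1105 + 350 = 1455
item 6: 1455 + 350 = 1805
item 7: 1805 + 350 = 2155
item 8: 2155 + 350 = 2505
item 9: 2505 + 350 = 2855
item 10: 2855 + 350 = 3205
item 11: 3205 + 350 = 3555
item 12: 3555 + 350 = 3905
item 13: 3905 + 350 = 4255
item 14: 4255 + 350 = 4605
item 15: 4605 + 350 = 4955
item 16: 4955 + 350 = 5305
item 17: 5305 + 350 = 5655
item 18: 5655 + 350 = 6005
item 19: 6005 + 350 = 6355
item 20: 6355 + 350 = 6705
item 21: 6705 + 350 = 7055
item 22: 7055 + 350 = 7405
item 23: 7405 + 350 = 7755
item 24: 7755 + 350 = 8105
item 25: 8105 + 350 = 8455
item 26: 8455 + 350 = 8805
item 27: 8805 + 350 = 9155
item 28: 9155 + 350 = 9505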